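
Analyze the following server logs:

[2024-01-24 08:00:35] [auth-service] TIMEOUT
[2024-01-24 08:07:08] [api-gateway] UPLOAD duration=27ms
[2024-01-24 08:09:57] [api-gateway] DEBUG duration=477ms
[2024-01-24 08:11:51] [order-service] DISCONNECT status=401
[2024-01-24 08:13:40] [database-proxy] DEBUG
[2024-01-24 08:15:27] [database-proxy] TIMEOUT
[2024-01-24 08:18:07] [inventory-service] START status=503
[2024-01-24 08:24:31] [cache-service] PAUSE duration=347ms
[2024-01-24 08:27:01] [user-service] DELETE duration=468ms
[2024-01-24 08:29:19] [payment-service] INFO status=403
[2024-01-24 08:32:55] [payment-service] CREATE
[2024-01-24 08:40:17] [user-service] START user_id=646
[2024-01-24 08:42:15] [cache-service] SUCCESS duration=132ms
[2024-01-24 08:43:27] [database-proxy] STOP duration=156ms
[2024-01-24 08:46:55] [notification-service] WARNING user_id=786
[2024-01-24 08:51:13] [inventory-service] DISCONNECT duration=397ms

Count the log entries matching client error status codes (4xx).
2

To find matching entries:

1. Pattern to match: client error status codes (4xx)
2. Scan each log entry for the pattern
3. Count matches: 2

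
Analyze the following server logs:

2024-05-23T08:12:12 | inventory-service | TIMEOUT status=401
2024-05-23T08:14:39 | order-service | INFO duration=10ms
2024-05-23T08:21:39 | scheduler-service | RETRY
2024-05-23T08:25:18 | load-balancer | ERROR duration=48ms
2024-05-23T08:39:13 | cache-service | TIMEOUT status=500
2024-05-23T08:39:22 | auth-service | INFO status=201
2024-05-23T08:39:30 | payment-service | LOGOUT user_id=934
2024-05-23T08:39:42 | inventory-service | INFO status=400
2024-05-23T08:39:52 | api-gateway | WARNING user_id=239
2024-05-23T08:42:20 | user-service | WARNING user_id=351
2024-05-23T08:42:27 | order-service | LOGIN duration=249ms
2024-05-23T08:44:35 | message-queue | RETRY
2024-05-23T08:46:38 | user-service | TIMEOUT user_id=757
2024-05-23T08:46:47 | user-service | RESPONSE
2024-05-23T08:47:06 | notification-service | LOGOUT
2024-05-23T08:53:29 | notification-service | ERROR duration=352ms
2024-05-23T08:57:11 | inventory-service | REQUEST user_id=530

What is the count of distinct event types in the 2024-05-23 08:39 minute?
4

To count unique event types:

1. Filter events in the minute starting at 2024-05-23 08:39
2. Extract event types from matching entries
3. Count unique types: 4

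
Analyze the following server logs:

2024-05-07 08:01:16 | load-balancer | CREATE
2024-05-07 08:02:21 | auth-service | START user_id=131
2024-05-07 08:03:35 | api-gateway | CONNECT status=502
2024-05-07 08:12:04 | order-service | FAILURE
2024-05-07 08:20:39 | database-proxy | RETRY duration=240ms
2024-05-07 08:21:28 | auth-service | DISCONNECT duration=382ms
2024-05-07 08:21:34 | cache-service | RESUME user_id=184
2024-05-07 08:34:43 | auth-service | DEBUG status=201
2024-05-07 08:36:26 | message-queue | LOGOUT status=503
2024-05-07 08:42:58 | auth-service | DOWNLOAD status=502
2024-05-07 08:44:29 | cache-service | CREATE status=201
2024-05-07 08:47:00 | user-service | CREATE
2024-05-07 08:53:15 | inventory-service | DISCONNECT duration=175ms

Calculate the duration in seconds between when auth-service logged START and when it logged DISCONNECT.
1147

To find the time between events:

1. Locate the first START event for auth-service: 2024-05-07 08:02:21
2. Locate the first DISCONNECT event for auth-service: 2024-05-07 08:21:28
3. Calculate the difference: 2024-05-07 08:21:28 - 2024-05-07 08:02:21 = 1147 seconds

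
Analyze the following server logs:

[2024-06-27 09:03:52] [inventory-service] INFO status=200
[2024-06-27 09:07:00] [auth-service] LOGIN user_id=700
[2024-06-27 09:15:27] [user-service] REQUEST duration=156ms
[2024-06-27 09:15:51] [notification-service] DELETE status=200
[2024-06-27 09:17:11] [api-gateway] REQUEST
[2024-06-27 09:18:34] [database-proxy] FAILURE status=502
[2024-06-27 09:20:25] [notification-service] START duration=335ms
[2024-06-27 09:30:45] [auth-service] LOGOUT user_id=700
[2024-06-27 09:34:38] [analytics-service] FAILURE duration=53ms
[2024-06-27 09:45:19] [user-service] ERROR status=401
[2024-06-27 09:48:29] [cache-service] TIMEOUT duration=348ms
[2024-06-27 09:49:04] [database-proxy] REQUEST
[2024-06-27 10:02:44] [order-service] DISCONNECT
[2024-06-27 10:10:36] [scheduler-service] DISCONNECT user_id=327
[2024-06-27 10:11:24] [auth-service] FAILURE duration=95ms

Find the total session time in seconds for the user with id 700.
1425

To calculate session duration:

1. Find LOGIN event for user_id=700: 2024-06-27 09:07:00
2. Find LOGOUT event for user_id=700: 2024-06-27 09:30:45
3. Session duration: 2024-06-27 09:30:45 - 2024-06-27 09:07:00 = 1425 seconds (23 minutes)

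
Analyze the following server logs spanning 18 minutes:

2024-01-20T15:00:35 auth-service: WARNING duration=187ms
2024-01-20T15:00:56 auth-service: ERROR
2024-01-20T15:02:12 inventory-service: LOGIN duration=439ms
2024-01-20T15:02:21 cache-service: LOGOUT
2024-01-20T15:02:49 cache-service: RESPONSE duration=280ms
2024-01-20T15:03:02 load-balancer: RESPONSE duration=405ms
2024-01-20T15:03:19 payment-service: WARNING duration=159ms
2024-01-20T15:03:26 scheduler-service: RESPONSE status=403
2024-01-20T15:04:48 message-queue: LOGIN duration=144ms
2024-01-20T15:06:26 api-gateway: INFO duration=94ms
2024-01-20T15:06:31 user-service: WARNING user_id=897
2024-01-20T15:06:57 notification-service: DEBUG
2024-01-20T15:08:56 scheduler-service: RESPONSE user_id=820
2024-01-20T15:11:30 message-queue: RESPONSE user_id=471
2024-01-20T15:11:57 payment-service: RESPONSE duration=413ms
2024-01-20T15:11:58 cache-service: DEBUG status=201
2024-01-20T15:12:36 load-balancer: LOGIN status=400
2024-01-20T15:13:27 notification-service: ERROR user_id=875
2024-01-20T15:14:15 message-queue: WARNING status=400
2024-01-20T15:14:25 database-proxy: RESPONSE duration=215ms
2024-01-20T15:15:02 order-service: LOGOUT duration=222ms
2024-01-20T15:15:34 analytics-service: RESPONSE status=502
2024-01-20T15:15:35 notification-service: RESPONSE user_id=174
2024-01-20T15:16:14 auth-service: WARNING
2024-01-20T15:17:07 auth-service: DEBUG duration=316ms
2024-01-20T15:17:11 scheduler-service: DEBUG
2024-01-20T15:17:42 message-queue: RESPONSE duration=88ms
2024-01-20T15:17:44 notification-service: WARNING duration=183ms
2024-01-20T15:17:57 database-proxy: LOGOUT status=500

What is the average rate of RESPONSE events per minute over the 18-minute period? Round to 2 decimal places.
0.56

To calculate the rate:

1. Count total RESPONSE events: 10
2. Total time period: 18 minutes
3. Rate = 10 / 18 = 0.56 events per minute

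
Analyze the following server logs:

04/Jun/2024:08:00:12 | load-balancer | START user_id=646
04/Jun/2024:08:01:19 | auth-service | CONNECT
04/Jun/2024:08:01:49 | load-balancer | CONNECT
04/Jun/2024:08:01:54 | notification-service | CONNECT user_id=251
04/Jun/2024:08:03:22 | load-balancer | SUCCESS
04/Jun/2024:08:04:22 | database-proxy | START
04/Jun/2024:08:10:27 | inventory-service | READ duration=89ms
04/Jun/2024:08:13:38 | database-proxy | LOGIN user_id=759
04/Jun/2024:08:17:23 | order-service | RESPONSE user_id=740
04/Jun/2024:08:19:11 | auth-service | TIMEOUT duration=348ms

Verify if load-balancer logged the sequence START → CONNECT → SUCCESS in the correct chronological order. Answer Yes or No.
Yes

To verify sequence order:

1. Find all events in sequence START → CONNECT → SUCCESS for load-balancer
2. Extract their timestamps
3. Check if timestamps are in ascending order
4. Result: Yes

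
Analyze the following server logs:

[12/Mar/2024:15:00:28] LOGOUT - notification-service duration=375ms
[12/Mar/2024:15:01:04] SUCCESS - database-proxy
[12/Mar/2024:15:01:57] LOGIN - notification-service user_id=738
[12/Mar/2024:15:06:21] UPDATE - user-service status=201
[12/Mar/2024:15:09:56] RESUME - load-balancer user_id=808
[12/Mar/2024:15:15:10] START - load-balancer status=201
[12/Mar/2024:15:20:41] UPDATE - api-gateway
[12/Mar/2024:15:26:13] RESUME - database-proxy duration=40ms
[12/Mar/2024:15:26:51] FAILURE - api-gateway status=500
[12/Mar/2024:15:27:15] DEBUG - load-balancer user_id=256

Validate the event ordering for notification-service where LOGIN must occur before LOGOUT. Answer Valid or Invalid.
Invalid

To validate ordering:

1. Required order: LOGIN → LOGOUT
2. Rule: LOGIN must occur before LOGOUT
3. Check actual order of events for notification-service
4. Result: Invalid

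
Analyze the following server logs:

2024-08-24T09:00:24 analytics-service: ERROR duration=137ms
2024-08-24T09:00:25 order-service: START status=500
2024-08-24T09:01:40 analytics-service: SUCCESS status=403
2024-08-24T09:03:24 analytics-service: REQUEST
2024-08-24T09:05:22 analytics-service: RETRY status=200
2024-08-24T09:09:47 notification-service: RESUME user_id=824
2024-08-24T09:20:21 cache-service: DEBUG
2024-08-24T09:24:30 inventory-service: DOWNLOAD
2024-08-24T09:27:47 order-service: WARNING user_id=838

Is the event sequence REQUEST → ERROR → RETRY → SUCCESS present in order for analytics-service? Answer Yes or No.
No

To verify sequence order:

1. Find all events in sequence REQUEST → ERROR → RETRY → SUCCESS for analytics-service
2. Extract their timestamps
3. Check if timestamps are in ascending order
4. Result: No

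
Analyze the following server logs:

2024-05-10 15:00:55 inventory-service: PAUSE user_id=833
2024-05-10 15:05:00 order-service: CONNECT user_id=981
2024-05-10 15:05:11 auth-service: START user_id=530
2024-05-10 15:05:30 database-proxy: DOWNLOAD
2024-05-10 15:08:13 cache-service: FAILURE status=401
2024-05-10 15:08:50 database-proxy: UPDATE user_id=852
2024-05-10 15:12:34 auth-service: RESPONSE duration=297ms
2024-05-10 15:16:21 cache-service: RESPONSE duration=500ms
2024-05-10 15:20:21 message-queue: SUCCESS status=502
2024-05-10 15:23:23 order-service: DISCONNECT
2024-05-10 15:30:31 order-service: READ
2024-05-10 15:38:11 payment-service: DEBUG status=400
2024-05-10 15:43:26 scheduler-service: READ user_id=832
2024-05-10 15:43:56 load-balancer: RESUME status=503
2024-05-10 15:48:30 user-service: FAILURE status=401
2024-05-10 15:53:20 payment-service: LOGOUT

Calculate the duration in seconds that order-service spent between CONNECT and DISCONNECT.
1103

To calculate state duration:

1. Find CONNECT event for order-service: 2024-05-10 15:05:00
2. Find DISCONNECT event for order-service: 2024-05-10 15:23:23
3. Calculate duration: 2024-05-10 15:23:23 - 2024-05-10 15:05:00 = 1103 seconds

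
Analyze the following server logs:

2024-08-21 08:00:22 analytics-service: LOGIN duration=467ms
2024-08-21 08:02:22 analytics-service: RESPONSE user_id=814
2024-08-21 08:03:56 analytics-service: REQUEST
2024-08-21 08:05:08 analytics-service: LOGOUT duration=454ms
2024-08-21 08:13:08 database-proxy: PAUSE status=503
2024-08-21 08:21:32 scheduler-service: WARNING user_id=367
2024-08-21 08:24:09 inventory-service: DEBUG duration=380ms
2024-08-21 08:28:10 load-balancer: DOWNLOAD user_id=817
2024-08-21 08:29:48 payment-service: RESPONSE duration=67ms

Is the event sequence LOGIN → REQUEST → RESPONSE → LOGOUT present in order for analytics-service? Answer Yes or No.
No

To verify sequence order:

1. Find all events in sequence LOGIN → REQUEST → RESPONSE → LOGOUT for analytics-service
2. Extract their timestamps
3. Check if timestamps are in ascending order
4. Result: No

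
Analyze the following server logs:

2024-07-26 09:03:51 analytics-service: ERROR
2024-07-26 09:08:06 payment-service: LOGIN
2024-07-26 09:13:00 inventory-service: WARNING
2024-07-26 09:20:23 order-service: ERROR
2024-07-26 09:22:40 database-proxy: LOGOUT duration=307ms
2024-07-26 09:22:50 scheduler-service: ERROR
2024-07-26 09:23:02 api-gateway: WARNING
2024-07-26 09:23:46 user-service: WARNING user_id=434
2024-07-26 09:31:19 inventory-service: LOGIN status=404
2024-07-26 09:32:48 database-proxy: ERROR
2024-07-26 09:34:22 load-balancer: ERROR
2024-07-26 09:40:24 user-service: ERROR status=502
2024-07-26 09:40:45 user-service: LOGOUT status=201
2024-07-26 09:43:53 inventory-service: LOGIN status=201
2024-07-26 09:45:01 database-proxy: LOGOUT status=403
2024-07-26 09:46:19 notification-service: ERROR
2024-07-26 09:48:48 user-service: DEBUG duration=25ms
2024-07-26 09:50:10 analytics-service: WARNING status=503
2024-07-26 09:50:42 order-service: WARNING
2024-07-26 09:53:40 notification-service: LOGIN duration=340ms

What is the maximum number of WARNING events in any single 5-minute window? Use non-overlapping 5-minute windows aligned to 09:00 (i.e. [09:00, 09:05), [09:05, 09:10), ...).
2

To find the burst window:

1. Divide the log period into non-overlapping 5-minute windows starting at 09:00
2. Count WARNING events in each window
3. Find the window with maximum count
4. Maximum events in a window: 2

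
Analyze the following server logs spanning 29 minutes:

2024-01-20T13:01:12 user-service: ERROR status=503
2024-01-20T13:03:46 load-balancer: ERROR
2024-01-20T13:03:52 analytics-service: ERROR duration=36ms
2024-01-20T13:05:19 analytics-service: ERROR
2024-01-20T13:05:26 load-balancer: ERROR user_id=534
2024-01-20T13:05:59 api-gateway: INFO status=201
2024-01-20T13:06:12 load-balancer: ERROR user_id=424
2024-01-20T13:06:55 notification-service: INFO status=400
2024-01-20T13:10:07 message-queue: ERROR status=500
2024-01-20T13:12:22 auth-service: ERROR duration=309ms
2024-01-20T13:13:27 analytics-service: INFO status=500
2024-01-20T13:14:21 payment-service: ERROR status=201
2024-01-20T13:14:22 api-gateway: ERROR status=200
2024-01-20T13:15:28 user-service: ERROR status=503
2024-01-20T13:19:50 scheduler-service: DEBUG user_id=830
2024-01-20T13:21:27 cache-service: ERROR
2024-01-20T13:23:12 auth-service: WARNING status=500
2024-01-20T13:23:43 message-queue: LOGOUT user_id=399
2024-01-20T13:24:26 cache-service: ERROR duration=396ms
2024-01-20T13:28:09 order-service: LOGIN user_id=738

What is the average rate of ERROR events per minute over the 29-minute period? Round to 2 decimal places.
0.45

To calculate the rate:

1. Count total ERROR events: 13
2. Total time period: 29 minutes
3. Rate = 13 / 29 = 0.45 events per minute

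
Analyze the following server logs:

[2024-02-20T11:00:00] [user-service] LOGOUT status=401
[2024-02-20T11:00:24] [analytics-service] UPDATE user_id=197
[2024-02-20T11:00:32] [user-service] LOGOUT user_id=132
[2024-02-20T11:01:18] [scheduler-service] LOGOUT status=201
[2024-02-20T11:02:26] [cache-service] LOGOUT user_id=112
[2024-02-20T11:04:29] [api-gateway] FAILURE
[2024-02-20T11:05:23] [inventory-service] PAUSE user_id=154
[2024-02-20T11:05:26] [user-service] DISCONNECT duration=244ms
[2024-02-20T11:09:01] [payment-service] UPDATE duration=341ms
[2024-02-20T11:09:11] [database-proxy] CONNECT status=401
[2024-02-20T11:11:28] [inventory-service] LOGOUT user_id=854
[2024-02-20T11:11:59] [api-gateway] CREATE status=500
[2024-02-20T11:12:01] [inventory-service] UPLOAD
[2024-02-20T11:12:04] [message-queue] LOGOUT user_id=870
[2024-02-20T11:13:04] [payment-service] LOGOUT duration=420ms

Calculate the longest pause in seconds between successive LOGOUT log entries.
542

To find the longest gap:

1. Extract all LOGOUT events in chronological order
2. Calculate time differences between consecutive events
3. Find the maximum difference
4. Longest gap: 542 seconds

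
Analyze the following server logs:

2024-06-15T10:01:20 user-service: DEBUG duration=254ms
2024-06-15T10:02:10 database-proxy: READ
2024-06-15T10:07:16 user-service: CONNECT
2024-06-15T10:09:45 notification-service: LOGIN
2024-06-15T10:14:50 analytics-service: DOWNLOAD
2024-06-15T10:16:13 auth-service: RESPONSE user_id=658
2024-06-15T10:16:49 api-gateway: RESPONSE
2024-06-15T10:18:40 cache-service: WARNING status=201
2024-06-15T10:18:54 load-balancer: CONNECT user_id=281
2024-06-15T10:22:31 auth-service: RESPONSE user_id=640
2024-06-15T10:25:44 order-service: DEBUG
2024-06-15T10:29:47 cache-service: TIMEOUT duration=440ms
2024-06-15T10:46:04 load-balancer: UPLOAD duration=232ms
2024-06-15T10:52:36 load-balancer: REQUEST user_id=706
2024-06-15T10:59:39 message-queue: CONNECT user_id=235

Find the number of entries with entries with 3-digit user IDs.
5

To find matching entries:

1. Pattern to match: entries with 3-digit user IDs
2. Scan each log entry for the pattern
3. Count matches: 5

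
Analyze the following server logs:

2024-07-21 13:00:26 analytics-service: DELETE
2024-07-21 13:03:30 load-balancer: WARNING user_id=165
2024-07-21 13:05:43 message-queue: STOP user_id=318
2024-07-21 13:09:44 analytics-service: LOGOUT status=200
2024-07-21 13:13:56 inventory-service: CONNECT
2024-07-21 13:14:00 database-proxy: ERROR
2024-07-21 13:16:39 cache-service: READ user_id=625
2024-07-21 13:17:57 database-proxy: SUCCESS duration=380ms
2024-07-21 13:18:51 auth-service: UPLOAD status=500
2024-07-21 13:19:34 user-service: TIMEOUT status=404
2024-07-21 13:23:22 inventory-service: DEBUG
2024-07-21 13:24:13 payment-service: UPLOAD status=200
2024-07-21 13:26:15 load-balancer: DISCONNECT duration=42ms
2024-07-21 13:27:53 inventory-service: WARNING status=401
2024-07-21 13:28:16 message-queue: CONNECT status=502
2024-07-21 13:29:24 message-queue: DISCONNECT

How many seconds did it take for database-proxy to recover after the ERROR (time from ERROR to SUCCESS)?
237

To calculate recovery time:

1. Find ERROR event for database-proxy: 2024-07-21 13:14:00
2. Find next SUCCESS event for database-proxy: 2024-07-21 13:17:57
3. Recovery time: 2024-07-21 13:17:57 - 2024-07-21 13:14:00 = 237 seconds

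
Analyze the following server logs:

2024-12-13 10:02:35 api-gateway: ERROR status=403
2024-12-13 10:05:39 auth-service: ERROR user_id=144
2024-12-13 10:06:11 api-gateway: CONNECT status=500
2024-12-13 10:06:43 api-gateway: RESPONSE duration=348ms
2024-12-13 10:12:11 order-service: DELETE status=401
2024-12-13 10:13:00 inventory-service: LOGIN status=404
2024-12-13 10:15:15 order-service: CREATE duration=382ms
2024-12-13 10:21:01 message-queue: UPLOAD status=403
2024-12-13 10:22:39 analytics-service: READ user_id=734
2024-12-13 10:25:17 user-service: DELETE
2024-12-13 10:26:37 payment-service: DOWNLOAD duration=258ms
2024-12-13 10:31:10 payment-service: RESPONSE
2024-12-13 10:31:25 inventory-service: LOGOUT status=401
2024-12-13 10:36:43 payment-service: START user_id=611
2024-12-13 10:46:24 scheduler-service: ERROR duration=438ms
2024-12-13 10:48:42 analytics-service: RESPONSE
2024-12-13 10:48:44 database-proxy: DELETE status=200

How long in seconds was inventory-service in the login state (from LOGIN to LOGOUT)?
1105

To calculate state duration:

1. Find LOGIN event for inventory-service: 2024-12-13 10:13:00
2. Find LOGOUT event for inventory-service: 2024-12-13 10:31:25
3. Calculate duration: 2024-12-13 10:31:25 - 2024-12-13 10:13:00 = 1105 seconds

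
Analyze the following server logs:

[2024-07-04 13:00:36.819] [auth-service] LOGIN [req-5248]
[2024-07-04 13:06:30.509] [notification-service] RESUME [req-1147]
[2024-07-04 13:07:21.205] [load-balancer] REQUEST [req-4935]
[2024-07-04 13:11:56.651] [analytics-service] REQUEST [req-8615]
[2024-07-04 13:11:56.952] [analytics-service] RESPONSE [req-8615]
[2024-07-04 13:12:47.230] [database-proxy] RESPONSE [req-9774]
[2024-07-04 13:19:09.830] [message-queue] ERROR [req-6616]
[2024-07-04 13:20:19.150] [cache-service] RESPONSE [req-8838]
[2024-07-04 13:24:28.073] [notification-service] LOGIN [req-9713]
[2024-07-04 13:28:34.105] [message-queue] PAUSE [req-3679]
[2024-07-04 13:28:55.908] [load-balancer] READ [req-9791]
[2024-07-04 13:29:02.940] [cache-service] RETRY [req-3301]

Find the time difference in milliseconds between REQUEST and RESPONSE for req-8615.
301

To calculate latency:

1. Find REQUEST with id req-8615: 2024-07-04 13:11:56.651
2. Find RESPONSE with id req-8615: 2024-07-04 13:11:56.952
3. Latency: 2024-07-04 13:11:56.952 - 2024-07-04 13:11:56.651 = 301ms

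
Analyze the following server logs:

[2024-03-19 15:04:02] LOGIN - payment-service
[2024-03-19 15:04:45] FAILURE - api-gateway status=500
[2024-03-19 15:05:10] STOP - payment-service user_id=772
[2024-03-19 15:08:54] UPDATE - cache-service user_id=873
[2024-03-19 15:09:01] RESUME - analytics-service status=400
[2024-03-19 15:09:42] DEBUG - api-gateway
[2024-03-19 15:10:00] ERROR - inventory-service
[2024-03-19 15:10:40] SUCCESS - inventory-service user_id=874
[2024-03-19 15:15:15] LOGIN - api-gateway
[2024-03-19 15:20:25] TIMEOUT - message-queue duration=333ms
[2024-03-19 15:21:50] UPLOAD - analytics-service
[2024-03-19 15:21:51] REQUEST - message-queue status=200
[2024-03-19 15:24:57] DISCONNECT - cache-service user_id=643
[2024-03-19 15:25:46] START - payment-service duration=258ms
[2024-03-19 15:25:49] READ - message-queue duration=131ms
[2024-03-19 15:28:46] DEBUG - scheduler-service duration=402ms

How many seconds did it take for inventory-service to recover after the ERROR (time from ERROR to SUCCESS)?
40

To calculate recovery time:

1. Find ERROR event for inventory-service: 2024-03-19 15:10:00
2. Find next SUCCESS event for inventory-service: 2024-03-19 15:10:40
3. Recovery time: 2024-03-19 15:10:40 - 2024-03-19 15:10:00 = 40 seconds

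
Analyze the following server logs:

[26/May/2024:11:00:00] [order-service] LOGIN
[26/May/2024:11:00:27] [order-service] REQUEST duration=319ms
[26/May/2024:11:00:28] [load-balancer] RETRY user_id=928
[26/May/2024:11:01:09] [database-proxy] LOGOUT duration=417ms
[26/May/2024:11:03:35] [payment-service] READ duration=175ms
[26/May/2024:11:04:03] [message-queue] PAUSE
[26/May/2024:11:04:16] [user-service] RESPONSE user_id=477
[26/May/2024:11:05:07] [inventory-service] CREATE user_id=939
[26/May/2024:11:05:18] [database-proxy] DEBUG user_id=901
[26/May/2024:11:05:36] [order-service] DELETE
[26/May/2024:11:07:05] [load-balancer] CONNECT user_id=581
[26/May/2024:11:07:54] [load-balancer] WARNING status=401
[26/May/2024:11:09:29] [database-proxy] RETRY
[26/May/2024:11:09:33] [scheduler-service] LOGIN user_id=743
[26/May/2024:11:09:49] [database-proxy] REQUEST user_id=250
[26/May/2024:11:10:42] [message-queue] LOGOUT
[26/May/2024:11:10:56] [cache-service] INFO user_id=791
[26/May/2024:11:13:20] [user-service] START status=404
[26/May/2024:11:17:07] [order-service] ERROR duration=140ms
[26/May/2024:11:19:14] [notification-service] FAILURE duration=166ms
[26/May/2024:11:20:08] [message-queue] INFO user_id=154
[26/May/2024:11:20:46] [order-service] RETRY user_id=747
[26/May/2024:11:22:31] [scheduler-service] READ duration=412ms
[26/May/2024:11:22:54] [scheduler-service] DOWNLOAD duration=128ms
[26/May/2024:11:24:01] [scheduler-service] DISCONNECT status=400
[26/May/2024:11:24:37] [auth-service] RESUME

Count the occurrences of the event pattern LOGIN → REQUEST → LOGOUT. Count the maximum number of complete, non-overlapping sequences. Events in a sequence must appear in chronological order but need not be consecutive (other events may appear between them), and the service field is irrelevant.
2

To count sequences:

1. Look for pattern: LOGIN → REQUEST → LOGOUT
2. Greedily scan the log in chronological order, matching each sequence element in turn (ignoring service)
3. Each time the full pattern completes, increment the count and restart matching from the next event
4. Complete non-overlapping sequences found: 2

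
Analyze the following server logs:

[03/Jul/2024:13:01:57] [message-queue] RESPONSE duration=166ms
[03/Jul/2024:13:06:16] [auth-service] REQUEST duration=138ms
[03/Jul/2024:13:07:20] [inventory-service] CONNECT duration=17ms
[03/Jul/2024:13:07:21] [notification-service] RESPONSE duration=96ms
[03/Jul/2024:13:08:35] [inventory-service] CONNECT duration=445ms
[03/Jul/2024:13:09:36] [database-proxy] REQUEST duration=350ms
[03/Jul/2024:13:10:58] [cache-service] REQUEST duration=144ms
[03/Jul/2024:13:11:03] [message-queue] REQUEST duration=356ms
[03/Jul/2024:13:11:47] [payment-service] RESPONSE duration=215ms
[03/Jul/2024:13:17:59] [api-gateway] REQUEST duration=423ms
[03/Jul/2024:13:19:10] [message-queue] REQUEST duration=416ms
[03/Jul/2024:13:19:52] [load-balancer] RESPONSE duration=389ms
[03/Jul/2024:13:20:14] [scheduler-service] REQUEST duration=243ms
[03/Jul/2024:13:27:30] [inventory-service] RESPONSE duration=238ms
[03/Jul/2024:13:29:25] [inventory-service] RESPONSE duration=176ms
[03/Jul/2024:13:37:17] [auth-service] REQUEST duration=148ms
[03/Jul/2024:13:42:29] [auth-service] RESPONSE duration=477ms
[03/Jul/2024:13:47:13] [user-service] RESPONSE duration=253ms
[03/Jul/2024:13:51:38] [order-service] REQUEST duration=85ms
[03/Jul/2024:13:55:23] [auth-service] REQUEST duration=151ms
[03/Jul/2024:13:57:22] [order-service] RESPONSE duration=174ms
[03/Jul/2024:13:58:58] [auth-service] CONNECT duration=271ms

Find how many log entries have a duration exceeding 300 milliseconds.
7

To count timeouts:

1. Threshold: 300ms
2. Extract duration from each log entry
3. Count entries where duration > 300
4. Timeout count: 7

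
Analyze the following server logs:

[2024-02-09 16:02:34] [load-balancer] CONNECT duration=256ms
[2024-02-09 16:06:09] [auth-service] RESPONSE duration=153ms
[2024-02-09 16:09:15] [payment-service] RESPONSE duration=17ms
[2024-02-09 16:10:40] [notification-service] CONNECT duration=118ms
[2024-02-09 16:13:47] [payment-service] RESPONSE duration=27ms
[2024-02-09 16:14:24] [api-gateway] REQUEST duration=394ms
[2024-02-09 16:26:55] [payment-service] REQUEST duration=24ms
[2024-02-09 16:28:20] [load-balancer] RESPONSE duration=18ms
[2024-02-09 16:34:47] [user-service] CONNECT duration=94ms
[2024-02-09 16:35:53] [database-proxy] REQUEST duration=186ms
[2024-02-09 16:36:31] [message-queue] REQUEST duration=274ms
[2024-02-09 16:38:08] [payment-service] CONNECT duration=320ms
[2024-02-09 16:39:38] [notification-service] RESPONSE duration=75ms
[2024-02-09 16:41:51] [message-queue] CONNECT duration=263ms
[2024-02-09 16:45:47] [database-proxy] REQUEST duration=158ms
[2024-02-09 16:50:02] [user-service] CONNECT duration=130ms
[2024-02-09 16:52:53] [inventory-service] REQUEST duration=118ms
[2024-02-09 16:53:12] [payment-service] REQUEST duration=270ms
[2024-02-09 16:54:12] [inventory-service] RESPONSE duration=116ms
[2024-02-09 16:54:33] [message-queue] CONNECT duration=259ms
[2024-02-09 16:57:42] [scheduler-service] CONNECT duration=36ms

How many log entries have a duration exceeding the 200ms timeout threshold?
7

To count timeouts:

1. Threshold: 200ms
2. Extract duration from each log entry
3. Count entries where duration > 200
4. Timeout count: 7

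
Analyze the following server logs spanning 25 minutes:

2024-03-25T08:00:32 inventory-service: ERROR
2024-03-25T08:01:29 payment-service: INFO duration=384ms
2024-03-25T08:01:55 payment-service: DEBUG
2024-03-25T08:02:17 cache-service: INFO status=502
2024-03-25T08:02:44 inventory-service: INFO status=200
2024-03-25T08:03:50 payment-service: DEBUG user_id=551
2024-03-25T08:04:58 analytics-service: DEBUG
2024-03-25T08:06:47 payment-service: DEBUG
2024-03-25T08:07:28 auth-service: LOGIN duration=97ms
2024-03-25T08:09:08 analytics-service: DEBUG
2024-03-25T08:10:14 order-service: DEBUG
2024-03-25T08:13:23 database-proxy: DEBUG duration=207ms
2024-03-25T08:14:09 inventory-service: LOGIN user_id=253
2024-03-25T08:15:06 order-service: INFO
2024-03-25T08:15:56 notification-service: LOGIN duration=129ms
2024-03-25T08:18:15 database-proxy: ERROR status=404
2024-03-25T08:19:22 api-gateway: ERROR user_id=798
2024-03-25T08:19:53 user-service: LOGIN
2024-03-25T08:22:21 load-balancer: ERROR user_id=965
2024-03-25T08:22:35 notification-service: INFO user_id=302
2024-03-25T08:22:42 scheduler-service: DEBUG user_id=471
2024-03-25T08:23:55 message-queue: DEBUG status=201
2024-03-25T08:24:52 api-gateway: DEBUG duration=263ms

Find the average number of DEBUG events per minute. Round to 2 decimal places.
0.4

To calculate the rate:

1. Count total DEBUG events: 10
2. Total time period: 25 minutes
3. Rate = 10 / 25 = 0.4 events per minute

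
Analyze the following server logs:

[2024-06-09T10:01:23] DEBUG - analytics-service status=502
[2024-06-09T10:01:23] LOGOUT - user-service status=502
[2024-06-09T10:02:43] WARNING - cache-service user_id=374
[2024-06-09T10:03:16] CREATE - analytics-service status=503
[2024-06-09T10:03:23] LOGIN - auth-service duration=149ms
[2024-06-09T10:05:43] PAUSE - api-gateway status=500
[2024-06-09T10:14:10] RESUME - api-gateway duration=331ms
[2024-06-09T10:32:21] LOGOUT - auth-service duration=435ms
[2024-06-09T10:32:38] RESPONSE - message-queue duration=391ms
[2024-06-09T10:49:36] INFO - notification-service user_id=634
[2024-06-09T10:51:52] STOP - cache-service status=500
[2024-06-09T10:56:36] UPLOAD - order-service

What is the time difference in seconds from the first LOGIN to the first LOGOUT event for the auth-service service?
1738

To find the time between events:

1. Locate the first LOGIN event for auth-service: 2024-06-09T10:03:23
2. Locate the first LOGOUT event for auth-service: 2024-06-09T10:32:21
3. Calculate the difference: 2024-06-09T10:32:21 - 2024-06-09T10:03:23 = 1738 seconds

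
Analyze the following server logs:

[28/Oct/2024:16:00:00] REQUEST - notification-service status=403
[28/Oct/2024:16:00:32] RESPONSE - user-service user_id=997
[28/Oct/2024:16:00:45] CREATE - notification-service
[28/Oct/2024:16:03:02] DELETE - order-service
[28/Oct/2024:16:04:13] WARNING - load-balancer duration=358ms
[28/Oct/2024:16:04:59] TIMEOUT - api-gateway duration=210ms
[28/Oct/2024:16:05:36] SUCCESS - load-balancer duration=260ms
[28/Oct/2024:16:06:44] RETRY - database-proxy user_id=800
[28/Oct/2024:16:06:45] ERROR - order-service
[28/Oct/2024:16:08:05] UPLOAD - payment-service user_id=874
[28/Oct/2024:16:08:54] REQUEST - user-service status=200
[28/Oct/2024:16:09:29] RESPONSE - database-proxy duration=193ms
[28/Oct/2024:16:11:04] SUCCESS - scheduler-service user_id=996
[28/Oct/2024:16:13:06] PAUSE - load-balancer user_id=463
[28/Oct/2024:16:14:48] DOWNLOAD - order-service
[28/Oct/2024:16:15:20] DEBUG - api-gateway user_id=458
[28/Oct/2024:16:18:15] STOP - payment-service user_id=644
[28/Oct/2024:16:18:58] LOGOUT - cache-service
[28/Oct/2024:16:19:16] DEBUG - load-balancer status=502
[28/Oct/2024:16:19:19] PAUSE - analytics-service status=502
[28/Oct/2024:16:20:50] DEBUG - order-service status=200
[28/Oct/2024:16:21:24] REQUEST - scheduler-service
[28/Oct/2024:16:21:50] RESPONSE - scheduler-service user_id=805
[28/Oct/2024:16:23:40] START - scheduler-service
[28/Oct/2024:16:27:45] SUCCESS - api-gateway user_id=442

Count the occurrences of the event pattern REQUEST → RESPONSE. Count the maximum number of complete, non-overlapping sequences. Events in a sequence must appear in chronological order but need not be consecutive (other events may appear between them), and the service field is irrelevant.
3

To count sequences:

1. Look for pattern: REQUEST → RESPONSE
2. Greedily scan the log in chronological order, matching each sequence element in turn (ignoring service)
3. Each time the full pattern completes, increment the count and restart matching from the next event
4. Complete non-overlapping sequences found: 3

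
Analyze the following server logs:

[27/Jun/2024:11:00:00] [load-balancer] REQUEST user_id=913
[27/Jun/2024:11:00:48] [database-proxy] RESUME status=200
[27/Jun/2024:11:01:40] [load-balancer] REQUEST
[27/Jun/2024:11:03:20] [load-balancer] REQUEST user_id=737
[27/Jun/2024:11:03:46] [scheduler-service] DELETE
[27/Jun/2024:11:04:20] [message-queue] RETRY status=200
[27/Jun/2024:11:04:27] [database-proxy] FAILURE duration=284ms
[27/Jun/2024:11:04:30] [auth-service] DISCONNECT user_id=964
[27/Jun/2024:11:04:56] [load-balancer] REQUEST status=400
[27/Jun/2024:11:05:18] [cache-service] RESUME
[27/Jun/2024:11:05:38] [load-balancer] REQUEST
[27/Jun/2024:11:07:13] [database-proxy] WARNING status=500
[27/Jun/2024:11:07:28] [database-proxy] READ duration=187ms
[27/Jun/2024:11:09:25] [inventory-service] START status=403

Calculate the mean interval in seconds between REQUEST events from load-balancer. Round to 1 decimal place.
84.5

To calculate average interval:

1. Find all REQUEST events for load-balancer in order
2. Calculate time gaps between consecutive events
3. Compute mean of gaps: 338 / 4 = 84.5 seconds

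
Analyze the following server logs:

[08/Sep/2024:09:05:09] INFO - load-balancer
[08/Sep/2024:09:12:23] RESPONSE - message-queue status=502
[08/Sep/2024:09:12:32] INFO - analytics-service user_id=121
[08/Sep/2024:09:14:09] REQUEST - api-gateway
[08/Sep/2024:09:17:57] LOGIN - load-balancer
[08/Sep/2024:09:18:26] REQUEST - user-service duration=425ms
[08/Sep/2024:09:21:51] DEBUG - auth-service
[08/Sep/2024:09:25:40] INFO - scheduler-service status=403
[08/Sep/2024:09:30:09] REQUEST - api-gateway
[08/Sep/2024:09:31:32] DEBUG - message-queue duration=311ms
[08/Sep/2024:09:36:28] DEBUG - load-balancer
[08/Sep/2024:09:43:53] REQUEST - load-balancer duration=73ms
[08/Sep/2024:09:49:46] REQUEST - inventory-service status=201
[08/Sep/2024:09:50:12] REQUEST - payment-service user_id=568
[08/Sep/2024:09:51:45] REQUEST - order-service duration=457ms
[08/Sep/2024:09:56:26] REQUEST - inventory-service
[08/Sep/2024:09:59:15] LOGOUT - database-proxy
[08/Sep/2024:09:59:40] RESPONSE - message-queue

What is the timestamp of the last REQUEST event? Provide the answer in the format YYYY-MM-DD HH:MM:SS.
2024-09-08 09:56:26

To find the last event:

1. Filter for all REQUEST events
2. Sort by timestamp
3. Select the last one
4. Timestamp: 2024-09-08 09:56:26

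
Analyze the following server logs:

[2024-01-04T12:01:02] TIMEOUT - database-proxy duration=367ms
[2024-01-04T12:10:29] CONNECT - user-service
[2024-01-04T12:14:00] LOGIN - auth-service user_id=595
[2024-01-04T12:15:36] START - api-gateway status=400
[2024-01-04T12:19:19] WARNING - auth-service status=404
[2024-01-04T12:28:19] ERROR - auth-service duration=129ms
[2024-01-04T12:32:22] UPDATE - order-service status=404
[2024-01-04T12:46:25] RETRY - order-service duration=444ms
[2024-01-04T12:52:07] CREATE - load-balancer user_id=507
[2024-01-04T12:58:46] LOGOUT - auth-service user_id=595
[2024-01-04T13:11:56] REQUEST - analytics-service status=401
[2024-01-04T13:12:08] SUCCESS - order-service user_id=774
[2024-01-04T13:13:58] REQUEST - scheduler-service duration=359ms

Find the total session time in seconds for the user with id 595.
2686

To calculate session duration:

1. Find LOGIN event for user_id=595: 2024-01-04T12:14:00
2. Find LOGOUT event for user_id=595: 2024-01-04T12:58:46
3. Session duration: 2024-01-04T12:58:46 - 2024-01-04T12:14:00 = 2686 seconds (44 minutes)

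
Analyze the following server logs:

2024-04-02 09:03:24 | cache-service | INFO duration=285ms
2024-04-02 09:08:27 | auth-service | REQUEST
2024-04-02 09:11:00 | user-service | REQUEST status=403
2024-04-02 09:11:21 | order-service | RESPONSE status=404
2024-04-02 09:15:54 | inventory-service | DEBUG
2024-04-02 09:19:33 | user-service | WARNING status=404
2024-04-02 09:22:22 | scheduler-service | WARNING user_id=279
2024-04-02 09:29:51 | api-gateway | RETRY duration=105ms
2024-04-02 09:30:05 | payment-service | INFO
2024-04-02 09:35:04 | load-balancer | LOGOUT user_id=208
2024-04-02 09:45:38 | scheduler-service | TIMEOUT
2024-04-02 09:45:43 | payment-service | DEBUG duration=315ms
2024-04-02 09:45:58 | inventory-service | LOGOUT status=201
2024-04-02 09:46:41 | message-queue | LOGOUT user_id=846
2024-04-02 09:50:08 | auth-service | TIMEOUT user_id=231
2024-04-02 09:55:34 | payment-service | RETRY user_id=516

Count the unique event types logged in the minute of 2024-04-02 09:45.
3

To count unique event types:

1. Filter events in the minute starting at 2024-04-02 09:45
2. Extract event types from matching entries
3. Count unique types: 3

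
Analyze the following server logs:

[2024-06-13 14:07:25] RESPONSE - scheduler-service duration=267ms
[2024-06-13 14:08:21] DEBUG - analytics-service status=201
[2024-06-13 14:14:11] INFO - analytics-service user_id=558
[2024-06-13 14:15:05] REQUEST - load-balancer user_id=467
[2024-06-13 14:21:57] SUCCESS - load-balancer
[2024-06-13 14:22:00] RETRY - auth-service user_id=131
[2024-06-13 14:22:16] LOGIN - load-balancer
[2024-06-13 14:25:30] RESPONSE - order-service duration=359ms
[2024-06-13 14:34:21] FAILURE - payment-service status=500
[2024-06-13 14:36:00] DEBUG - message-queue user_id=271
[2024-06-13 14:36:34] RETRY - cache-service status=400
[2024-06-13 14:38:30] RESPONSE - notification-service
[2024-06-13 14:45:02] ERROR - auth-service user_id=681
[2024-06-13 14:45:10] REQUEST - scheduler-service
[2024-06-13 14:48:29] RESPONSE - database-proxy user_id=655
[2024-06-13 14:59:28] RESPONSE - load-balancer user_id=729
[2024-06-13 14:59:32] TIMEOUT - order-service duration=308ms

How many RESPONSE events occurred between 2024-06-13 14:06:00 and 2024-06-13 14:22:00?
1

To count events in the time window:

1. Window boundaries: 2024-06-13 14:06:00 to 2024-06-13 14:22:00
2. Filter for RESPONSE events within this window
3. Count matching events: 1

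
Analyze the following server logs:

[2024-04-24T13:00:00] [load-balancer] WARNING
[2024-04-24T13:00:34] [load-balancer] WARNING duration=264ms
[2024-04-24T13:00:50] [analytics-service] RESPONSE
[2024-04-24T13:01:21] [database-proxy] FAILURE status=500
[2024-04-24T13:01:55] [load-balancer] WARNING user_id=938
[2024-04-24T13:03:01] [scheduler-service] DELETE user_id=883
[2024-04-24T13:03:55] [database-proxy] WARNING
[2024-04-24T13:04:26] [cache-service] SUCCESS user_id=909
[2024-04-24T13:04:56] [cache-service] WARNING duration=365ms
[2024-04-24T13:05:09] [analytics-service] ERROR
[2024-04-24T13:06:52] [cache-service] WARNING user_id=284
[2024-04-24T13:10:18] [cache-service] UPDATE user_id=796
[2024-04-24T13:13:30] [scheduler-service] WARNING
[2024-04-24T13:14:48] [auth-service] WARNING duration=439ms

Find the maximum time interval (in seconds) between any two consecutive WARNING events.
398

To find the longest gap:

1. Extract all WARNING events in chronological order
2. Calculate time differences between consecutive events
3. Find the maximum difference
4. Longest gap: 398 seconds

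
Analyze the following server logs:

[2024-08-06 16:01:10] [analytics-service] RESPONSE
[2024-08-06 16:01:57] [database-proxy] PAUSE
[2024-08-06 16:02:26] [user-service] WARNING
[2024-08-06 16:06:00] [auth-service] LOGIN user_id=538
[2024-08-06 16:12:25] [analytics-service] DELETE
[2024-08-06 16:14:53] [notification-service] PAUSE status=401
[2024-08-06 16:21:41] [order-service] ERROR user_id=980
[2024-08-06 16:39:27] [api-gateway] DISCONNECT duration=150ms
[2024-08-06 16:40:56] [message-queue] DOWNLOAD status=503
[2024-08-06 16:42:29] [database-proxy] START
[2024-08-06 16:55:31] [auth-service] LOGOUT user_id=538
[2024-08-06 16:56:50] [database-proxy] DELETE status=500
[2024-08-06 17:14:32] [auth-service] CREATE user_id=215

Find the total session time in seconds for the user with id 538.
2971

To calculate session duration:

1. Find LOGIN event for user_id=538: 2024-08-06 16:06:00
2. Find LOGOUT event for user_id=538: 2024-08-06 16:55:31
3. Session duration: 2024-08-06 16:55:31 - 2024-08-06 16:06:00 = 2971 seconds (49 minutes)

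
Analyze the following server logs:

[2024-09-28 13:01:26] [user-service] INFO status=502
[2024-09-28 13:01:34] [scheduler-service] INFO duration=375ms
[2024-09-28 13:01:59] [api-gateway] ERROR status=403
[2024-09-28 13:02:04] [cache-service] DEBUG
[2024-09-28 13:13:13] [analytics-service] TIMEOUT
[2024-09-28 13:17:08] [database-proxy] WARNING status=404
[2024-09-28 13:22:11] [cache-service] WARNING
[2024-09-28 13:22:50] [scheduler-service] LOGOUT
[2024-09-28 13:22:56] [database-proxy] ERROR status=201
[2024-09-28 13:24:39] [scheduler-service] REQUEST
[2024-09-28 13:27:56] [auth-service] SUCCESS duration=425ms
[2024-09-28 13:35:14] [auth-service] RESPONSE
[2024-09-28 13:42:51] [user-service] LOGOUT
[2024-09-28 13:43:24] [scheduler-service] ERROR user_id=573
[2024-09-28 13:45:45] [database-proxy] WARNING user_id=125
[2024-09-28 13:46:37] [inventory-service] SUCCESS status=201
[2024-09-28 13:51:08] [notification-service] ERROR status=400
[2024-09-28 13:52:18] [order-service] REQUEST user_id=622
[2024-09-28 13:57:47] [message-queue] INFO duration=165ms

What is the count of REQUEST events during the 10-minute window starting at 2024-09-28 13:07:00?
0

To count events in the time window:

1. Window boundaries: 2024-09-28 13:07:00 to 2024-09-28 13:17:00
2. Filter for REQUEST events within this window
3. Count matching events: 0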